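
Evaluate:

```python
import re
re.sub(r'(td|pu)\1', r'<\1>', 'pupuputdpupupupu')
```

'<pu>putd<pu><pu>'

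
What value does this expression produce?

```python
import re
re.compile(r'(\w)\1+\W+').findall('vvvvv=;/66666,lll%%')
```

A backreference is literal: `\1` must see the identical characters the first group matched.
Because there's exactly one group, `findall` drops the full match and keeps group 1 from each hit.

['v', '6', 'l']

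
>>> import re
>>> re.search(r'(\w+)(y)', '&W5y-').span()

Pattern: one or more of a word character (captured); then a literal 'y' (captured).
The match spans [1:4] → 'W5y'.

(1, 4)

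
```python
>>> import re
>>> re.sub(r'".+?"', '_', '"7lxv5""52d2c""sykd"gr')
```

With the lazy modifier that quantifier settles for the fewest repetitions that let the rest of the pattern succeed (the atoms after it are unaffected and can still be greedy).
Each match is replaced by '_'.

'___gr'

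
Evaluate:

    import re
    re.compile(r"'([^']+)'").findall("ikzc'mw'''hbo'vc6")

['mw', 'hbo']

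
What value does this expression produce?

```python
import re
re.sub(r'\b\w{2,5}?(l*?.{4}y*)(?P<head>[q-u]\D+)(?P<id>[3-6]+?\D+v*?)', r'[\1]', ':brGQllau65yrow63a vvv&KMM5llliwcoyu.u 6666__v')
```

This matches a word boundary (`\b`, zero-width); then 2 to 5 of a word character (lazy); then zero or more of a literal 'l' (lazy), then exactly 4 of any character, then zero or more of the literal 'y' (captured); then a character in [q-u], then one or more of a non-digit (captured as 'head'); then one or more of a character in [3-6] (lazy), then one or more of a non-digit, then zero or more of the literal 'v' (lazy) (captured as 'id').
Matches: at [1:26] → 'brGQllau65yrow63a vvv&KMM'.
Each match is replaced using the text its own group 1 captured.

':[llau65y]5llliwcoyu.u 6666__v'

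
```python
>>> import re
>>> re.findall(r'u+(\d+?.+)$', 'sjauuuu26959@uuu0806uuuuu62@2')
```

['26959@uuu0806uuuuu62@2']

This matches one or more of a literal 'u'; then one or more of a digit (lazy), then one or more of any character (captured); then anchored at the end.
Walking the string: at [3:29] match 'uuuu26959@uuu0806uuuuu62@2', group 1 = '26959@uuu0806uuuuu62@2'.
With a single group, `findall` returns only what that group captured — 1 item.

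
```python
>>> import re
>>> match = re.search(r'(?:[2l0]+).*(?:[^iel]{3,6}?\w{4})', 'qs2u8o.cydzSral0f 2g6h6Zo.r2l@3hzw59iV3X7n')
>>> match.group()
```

'2u8o.cydzSral0f 2g6h6Zo.r2l@3hzw59iV3X'

The pattern matches one or more of one of [2l0] (non-capturing group); then zero or more of any character; then 3 to 6 of any character except [iel] (lazy), then exactly 4 of a word character (non-capturing group).
Unlike `match`, `search` isn't anchored — it looks for the pattern anywhere in the string.
The match spans [2:40] → '2u8o.cydzSral0f 2g6h6Zo.r2l@3hzw59iV3X'.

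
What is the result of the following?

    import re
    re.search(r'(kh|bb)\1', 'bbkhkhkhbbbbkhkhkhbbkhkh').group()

'khkh'

`\1` has to match the exact text group 1 already captured.
`re.search` tries every starting position until one works.
The match spans [2:6] → 'khkh'.
Captured: group 1 = 'kh'.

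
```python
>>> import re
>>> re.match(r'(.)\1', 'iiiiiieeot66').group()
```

'ii'

After group 1 captures some text, `\1` only succeeds where that same text appears again.
With `match`, the pattern is implicitly anchored at the beginning.
The match spans [0:2] → 'ii'.
Captured: group 1 = 'i'.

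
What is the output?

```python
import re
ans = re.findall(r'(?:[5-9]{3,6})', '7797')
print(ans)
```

This matches 3 to 6 of a character in [5-9] (non-capturing group).
Scanning left to right: at [0:4] → '7797'.
With no groups in the pattern, `findall` gives back each whole match — 1 here.

['7797']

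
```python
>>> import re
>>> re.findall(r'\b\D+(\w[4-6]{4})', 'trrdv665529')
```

The pattern matches a word boundary (`\b`, zero-width); then one or more of a non-digit; then a word character, then exactly 4 of a character in [4-6] (captured).
Matches: at [0:9] match 'trrdv6655', group 1 = 'v6655'.
With a single group, `findall` returns only what that group captured — 1 item.

['v6655']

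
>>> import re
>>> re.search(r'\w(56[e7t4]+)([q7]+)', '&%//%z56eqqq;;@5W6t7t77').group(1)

'56e'

Pattern: a word character; then the literal '56', then one or more of one of [e7t4] (captured); then one or more of one of [q7] (captured).
`re.search` tries every starting position until one works.
The match spans [5:12] → 'z56eqqq'.
Captured: group 1 = '56e', group 2 = 'qqq'.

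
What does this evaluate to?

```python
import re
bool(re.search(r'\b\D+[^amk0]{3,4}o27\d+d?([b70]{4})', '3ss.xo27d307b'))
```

Here nothing in the string fits, so the call returns None, and `bool(None)` is False.

False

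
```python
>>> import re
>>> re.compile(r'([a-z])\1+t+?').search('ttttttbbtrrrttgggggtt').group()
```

The backreference `\1` re-matches whatever the first group consumed, character for character.
`re.search` scans for the first position where the pattern succeeds.
The match spans [0:6] → 'tttttt'.
Captured: group 1 = 't'.

'tttttt'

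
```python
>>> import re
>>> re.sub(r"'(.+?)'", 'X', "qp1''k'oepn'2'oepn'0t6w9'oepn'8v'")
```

'qp1XoepnXoepnXoepnX'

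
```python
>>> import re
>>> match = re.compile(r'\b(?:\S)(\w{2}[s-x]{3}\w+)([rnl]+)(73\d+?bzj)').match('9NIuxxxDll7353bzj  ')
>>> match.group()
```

'9NIuxxxDll7353bzj'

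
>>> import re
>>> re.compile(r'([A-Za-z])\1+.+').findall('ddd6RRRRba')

['d']

The backreference `\1` re-matches whatever the first group consumed, character for character.
Walking the string: at [0:10] match 'ddd6RRRRba', group 1 = 'd'.
One capturing group, so `findall` returns just the captured substring from the one match — 1 in all.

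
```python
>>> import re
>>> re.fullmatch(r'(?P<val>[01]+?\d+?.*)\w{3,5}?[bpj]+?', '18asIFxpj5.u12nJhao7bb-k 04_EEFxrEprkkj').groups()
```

The match spans [0:39] → '18asIFxpj5.u12nJhao7bb-k 04_EEFxrEprkkj'.
Captured: group 1 = '18asIFxpj5.u12nJhao7bb-k 04_EEFxrEp'.

('18asIFxpj5.u12nJhao7bb-k 04_EEFxrEp',)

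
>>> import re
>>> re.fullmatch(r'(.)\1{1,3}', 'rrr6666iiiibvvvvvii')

None

`fullmatch` succeeds only if the pattern covers the string from start to end.
Here the string isn't matched end-to-end, so the call returns None.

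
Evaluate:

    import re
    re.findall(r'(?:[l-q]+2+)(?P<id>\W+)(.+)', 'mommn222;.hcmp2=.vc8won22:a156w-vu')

[(';.', 'hcmp2=.vc8won22:a156w-vu')]

The pattern matches one or more of a character in [l-q], then one or more of a literal '2' (non-capturing group); then one or more of a non-word character (captured as 'id'); then one or more of any character (captured).
Scanning left to right: at [0:34] match 'mommn222;.hcmp2=.vc8won22:a156w-vu', groups = (';.', 'hcmp2=.vc8won22:a156w-vu').
2 groups means the one result is a tuple of 2 captured strings — 1 here.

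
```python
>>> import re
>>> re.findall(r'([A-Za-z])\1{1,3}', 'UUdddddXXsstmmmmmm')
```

After group 1 captures some text, `\1` only succeeds where that same text appears again.
Walking the string: at [0:2] match 'UU', group 1 = 'U'; at [2:6] match 'dddd', group 1 = 'd'; at [7:9] match 'XX', group 1 = 'X'; at [9:11] match 'ss', group 1 = 's'; at [12:16] match 'mmmm', group 1 = 'm'; ….
Because there's exactly one group, `findall` drops the full match and keeps group 1 from each hit.

['U', 'd', 'X', 's', 'm', 'm']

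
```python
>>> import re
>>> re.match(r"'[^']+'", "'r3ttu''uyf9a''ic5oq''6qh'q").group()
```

"'r3ttu'"

`re.match` only tries the pattern at the start of the string.
The match spans [0:7] → "'r3ttu'".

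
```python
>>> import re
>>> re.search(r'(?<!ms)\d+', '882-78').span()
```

(0, 3)

The negative lookahead/lookbehind blocks any match where the forbidden context is present.
`search` walks the string left to right and returns the first match it finds.
The match spans [0:3] → '882'.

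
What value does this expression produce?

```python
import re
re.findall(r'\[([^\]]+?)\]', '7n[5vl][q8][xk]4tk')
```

['5vl', 'q8', 'xk']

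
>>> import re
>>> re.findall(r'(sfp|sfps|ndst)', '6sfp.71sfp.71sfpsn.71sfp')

Alternation tries branches left to right and keeps the first one that lets the overall match succeed at that position.
Matches: at [1:4] match 'sfp', group 1 = 'sfp'; at [7:10] match 'sfp', group 1 = 'sfp'; at [13:16] match 'sfp', group 1 = 'sfp'; at [21:24] match 'sfp', group 1 = 'sfp'.
Because there's exactly one group, `findall` drops the full match and keeps group 1 from each hit.

['sfp', 'sfp', 'sfp', 'sfp']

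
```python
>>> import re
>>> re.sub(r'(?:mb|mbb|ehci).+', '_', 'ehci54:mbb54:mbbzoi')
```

Matches: at [0:19] → 'ehci54:mbb54:mbbzoi'.
Every occurrence is swapped for '_'.

'_'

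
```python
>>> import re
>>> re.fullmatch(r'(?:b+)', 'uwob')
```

This matches one or more of a literal 'b' (non-capturing group).
`re.fullmatch` is like wrapping the pattern in `^…$` (in single-line mode).
Here the string isn't matched end-to-end, so the call returns None.

None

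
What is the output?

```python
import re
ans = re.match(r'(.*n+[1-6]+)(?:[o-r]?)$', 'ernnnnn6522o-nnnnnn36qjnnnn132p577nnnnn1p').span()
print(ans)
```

(0, 41)

This matches zero or more of any character, then one or more of the literal 'n', then one or more of a character in [1-6] (captured); then optionally a character in [o-r] (non-capturing group); then anchored at the end.
`match` is anchored at position 0; if the pattern doesn't fit there, it returns None.
The match spans [0:41] → 'ernnnnn6522o-nnnnnn36qjnnnn132p577nnnnn1p'.
Captured: group 1 = 'ernnnnn6522o-nnnnnn36qjnnnn132p577nnnnn1'.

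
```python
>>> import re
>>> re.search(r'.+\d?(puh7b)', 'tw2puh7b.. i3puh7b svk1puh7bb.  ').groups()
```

This matches one or more of any character, then optionally a digit; then the literal 'pu', then the literal 'h7b' (captured).
`re.search` scans for the first position where the pattern succeeds.
The match spans [0:28] → 'tw2puh7b.. i3puh7b svk1puh7b'.
Captured: group 1 = 'puh7b'.

('puh7b',)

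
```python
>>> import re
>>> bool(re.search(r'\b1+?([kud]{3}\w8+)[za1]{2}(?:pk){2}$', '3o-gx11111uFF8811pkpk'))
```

Pattern: a word boundary (`\b`, zero-width); then one or more of a literal '1' (lazy); then exactly 3 of one of [kud], then a word character, then one or more of a literal '8' (captured); then exactly 2 of one of [za1], then the literal 'pk' repeated 2 times; then anchored at the end.
`search` walks the string left to right and returns the first match it finds.
Here the pattern never matches, so the call returns None, and `bool(None)` is False.

False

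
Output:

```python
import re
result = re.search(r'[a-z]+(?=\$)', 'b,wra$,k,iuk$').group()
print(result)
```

Lookahead/lookbehind check context without consuming it, so the matched span excludes the asserted characters.
Unlike `match`, `search` isn't anchored — it looks for the pattern anywhere in the string.
The match spans [2:5] → 'wra'.

wra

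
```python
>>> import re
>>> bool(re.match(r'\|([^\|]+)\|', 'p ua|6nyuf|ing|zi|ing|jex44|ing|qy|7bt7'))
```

False

With `match`, the pattern is implicitly anchored at the beginning.
Here the pattern fails at index 0, so the call returns None, and `bool(None)` is False.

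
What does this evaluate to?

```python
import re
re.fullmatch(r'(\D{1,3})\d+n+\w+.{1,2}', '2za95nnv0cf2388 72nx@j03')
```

None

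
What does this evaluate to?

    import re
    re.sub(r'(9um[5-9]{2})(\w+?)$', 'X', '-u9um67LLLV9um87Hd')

'-uX'

The pattern matches the literal '9um', then exactly 2 of a character in [5-9] (captured); then one or more of a word character (lazy) (captured); then anchored at the end.
Matches: at [2:18] → '9um67LLLV9um87Hd'.
Every occurrence is swapped for 'X'.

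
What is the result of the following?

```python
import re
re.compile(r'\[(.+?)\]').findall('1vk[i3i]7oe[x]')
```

['i3i', 'x']

With the lazy modifier that quantifier settles for the fewest repetitions that let the rest of the pattern succeed (the atoms after it are unaffected and can still be greedy).
Walking the string: at [3:8] match '[i3i]', group 1 = 'i3i'; at [11:14] match '[x]', group 1 = 'x'.
With a single group, `findall` returns only what that group captured — 2 items.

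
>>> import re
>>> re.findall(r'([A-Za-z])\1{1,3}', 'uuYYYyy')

['u', 'Y', 'y']

A backreference is literal: `\1` must see the identical characters the first group matched.
With a single group, `findall` returns only what that group captured — 3 items.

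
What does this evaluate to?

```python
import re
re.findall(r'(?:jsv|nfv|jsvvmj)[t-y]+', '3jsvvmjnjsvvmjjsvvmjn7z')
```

Since nothing is captured, `findall` lists the 3 matched substrings directly.

['jsvv', 'jsvv', 'jsvv']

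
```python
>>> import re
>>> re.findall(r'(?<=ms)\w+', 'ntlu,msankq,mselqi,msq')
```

Lookahead/lookbehind check context without consuming it, so the matched span excludes the asserted characters.
`findall` yields the raw match text (3 of them) because the pattern has no groups.

['ankq', 'elqi', 'q']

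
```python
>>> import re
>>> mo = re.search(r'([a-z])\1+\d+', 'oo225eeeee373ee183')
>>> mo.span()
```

A backreference is literal: `\1` must see the identical characters the first group matched.
`re.search` tries every starting position until one works.
The match spans [0:5] → 'oo225'.
Captured: group 1 = 'o'.

(0, 5)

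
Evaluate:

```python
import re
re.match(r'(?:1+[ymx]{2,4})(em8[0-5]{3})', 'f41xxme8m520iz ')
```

`re.match` won't scan ahead — the pattern has to work from the very first character.
Here position 0 doesn't satisfy it, so the call returns None.

None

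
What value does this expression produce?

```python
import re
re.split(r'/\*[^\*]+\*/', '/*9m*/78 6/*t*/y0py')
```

['', '78 6', 'y0py']

The string is cut at each match, leaving 3 pieces.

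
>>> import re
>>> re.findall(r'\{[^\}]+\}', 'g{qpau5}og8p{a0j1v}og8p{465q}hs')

['{qpau5}', '{a0j1v}', '{465q}']

`findall` yields the raw match text (3 of them) because the pattern has no groups.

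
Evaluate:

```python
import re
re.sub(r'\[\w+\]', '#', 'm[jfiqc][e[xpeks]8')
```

Each match is replaced by '#'.

'm#[e#8'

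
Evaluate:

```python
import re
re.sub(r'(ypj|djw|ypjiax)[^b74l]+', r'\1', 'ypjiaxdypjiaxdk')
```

'ypj'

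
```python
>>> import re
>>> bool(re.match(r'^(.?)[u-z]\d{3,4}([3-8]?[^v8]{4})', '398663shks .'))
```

`re.match` won't scan ahead — the pattern has to work from the very first character.
Here the pattern fails at index 0, so the call returns None, and `bool(None)` is False.

False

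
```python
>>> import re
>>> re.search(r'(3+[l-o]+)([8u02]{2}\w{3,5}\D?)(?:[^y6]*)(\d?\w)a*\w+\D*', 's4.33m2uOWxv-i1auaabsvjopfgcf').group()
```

'33m2uOWxv-i1auaabsvjopfgcf'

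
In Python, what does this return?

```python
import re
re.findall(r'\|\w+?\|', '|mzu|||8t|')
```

Scanning left to right: at [0:5] → '|mzu|'; at [6:10] → '|8t|'.
With no groups in the pattern, `findall` gives back each whole match — 2 here.

['|mzu|', '|8t|']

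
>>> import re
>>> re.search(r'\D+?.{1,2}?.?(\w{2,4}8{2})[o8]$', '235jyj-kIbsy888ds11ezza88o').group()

The match spans [15:26] → 'ds11ezza88o'.

'ds11ezza88o'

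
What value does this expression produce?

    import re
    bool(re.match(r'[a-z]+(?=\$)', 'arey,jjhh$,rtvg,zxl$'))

False

`re.match` only tries the pattern at the start of the string.
Here position 0 doesn't satisfy it, so the call returns None, and `bool(None)` is False.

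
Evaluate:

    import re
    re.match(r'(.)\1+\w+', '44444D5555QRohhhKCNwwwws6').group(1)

'4'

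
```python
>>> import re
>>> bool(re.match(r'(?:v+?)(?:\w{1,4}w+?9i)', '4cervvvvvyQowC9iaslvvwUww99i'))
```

With `match`, the pattern is implicitly anchored at the beginning.
Here the string doesn't start with a match, so the call returns None, and `bool(None)` is False.

False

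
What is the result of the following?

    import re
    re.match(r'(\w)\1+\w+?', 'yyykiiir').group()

After group 1 captures some text, `\1` only succeeds where that same text appears again.
With `match`, the pattern is implicitly anchored at the beginning.
The match spans [0:4] → 'yyyk'.
Captured: group 1 = 'y'.

'yyyk'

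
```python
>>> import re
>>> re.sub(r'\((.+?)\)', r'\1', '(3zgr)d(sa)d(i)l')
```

'3zgrdsadil'

The replacement refers to a captured group, so each match is rewritten using its own captured text.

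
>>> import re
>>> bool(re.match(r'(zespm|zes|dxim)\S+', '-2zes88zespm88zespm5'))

False

`re.match` won't scan ahead — the pattern has to work from the very first character.
Here position 0 doesn't satisfy it, so the call returns None, and `bool(None)` is False.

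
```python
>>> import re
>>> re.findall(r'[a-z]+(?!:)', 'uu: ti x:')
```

['u', 'ti']

Because the assertion is negative and zero-width, positions next to the forbidden text are skipped.
No capturing groups, so `findall` returns the 2 full match strings.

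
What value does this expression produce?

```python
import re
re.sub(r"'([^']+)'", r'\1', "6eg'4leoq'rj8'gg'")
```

'6eg4leoqrj8gg'

The replacement refers to a captured group, so each match is rewritten using its own captured text.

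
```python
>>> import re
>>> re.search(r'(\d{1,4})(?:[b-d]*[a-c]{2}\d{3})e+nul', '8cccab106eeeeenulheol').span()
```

The match spans [0:17] → '8cccab106eeeeenul'.

(0, 17)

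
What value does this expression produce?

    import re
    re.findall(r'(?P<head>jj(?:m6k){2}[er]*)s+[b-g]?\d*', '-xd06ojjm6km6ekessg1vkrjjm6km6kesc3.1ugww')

The pattern matches the literal 'jj', then the literal 'm6k' repeated 2 times, then zero or more of one of [er] (captured as 'head'); then one or more of the literal 's', then optionally a character in [b-g], then zero or more of a digit.
Matches: at [23:35] match 'jjm6km6kesc3', group 1 = 'jjm6km6ke'.
One capturing group, so `findall` returns just the captured substring from the one match — 1 in all.

['jjm6km6ke']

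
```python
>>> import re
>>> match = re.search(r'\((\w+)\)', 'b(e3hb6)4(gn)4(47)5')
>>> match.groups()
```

('e3hb6',)

Unlike `match`, `search` isn't anchored — it looks for the pattern anywhere in the string.
The match spans [1:8] → '(e3hb6)'.
Captured: group 1 = 'e3hb6'.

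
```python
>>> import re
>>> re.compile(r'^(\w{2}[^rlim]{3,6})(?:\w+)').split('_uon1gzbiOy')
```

['', '_uon1gzb', '']

With a capturing group present, the delimiter's captured portion is kept in the result list.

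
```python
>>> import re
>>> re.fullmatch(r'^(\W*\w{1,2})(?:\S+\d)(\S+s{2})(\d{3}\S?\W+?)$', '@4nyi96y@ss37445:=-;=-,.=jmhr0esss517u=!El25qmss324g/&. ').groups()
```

The pattern matches anchored at the start of the string; then zero or more of a non-word character, then 1 to 2 of a word character (captured); then one or more of a non-whitespace character, then a digit (non-capturing group); then one or more of a non-whitespace character, then exactly 2 of a literal 's' (captured); then exactly 3 of a digit, then optionally a non-whitespace character, then one or more of a non-word character (lazy) (captured); then anchored at the end.
`re.fullmatch` is like wrapping the pattern in `^…$` (in single-line mode).
The match spans [0:56] → '@4nyi96y@ss37445:=-;=-,.=jmhr0esss517u=!El25qmss324g/&. '.
Captured: group 1 = '@4n', group 2 = 'qmss', group 3 = '324g/&. '.

('@4n', 'qmss', '324g/&. ')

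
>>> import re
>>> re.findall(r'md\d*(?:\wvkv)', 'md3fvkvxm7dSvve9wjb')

['md3fvkv']

This matches the literal 'md', then zero or more of a digit; then a word character, then the literal 'vkv' (non-capturing group).
Matches: at [0:7] → 'md3fvkv'.
`findall` yields the raw match text (1 of them) because the pattern has no groups.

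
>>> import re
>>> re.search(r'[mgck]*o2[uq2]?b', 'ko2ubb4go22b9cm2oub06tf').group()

'ko2ub'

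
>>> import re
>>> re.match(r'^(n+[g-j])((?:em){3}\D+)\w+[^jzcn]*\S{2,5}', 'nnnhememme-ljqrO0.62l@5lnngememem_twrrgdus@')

None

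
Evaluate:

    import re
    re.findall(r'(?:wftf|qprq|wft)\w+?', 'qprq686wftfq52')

['qprq6', 'wftfq']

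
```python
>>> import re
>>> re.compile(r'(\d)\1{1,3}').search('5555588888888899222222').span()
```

`\1` is not a pattern — it's the concrete string captured by group 1, re-applied verbatim.
The match spans [0:4] → '5555'.

(0, 4)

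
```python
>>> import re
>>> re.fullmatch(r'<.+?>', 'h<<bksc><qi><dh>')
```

`re.fullmatch` requires the pattern to consume the entire string.
Here the pattern can't cover the whole string, so the call returns None.

None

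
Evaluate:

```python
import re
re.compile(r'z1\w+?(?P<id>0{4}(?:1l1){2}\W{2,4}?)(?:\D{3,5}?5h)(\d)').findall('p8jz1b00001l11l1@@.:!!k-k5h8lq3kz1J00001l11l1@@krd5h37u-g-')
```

[('00001l11l1@@.:', '8'), ('00001l11l1@@', '3')]

Pattern: the literal 'z1', then one or more of a word character (lazy); then exactly 4 of the literal '0', then the literal '1l1' repeated 2 times, then 2 to 4 of a non-word character (lazy) (captured as 'id'); then 3 to 5 of a non-digit (lazy), then the literal '5h' (non-capturing group); then a digit (captured).
Matches: at [3:28] match 'z1b00001l11l1@@.:!!k-k5h8', groups = ('00001l11l1@@.:', '8'); at [32:53] match 'z1J00001l11l1@@krd5h3', groups = ('00001l11l1@@', '3').
With 2 capturing groups, `findall` returns a 2-tuple per match.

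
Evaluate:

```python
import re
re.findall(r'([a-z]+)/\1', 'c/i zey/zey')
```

['zey']

After group 1 captures some text, `\1` only succeeds where that same text appears again.
Walking the string: at [4:11] match 'zey/zey', group 1 = 'zey'.
One capturing group, so `findall` returns just the captured substring from the one match — 1 in all.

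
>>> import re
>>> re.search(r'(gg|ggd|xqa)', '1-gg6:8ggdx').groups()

`re.search` tries every starting position until one works.
The match spans [2:4] → 'gg'.
Captured: group 1 = 'gg'.

('gg',)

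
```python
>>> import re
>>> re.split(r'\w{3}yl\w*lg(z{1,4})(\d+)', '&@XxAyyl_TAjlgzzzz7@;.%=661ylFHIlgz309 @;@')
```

['&@X', 'zzzz', '7', '@;.%=', 'z', '309', ' @;@']

The pattern matches exactly 3 of a word character, then the literal 'yl'; then zero or more of a word character, then the literal 'lg'; then 1 to 4 of a literal 'z' (captured); then one or more of a digit (captured).
Matches to split on: at [3:19] → 'xAyyl_TAjlgzzzz7'; at [24:38] → '661ylFHIlgz309'.
`re.split` interleaves the captured-group text with the surrounding fragments.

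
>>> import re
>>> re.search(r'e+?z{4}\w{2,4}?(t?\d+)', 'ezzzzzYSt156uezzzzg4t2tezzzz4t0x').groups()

The match spans [0:12] → 'ezzzzzYSt156'.
Captured: group 1 = 't156'.

('t156',)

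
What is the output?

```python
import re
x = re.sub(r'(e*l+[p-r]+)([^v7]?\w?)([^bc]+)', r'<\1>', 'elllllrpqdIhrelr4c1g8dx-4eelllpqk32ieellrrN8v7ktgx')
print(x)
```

This matches zero or more of a literal 'e', then one or more of a literal 'l', then one or more of a character in [p-r] (captured); then optionally any character except [v7], then optionally a word character (captured); then one or more of any character except [bc] (captured).
Matches: at [0:17] → 'elllllrpqdIhrelr4'; at [25:50] → 'eelllpqk32ieellrrN8v7ktgx'.
The replacement refers to a captured group, so each match is rewritten using its own captured text.

<elllllrpq>c1g8dx-4<eelllpq>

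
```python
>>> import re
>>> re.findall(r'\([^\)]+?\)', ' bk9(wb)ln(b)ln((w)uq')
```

['(wb)', '(b)', '((w)']

Scanning left to right: at [4:8] → '(wb)'; at [10:13] → '(b)'; at [15:19] → '((w)'.
Since nothing is captured, `findall` lists the 3 matched substrings directly.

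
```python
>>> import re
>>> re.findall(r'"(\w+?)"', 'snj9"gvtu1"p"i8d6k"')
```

['gvtu1', 'i8d6k']

Because there's exactly one group, `findall` drops the full match and keeps group 1 from each hit.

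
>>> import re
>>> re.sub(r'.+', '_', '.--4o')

Pattern: one or more of any character.
Each match is replaced by '_'.

'_'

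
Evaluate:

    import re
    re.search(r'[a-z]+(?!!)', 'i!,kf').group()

The negative lookahead/lookbehind blocks any match where the forbidden context is present.
Unlike `match`, `search` isn't anchored — it looks for the pattern anywhere in the string.
The match spans [3:5] → 'kf'.

'kf'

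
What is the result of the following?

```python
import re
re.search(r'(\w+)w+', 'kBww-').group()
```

This matches one or more of a word character (captured); then one or more of a literal 'w'.
The match spans [0:4] → 'kBww'.

'kBww'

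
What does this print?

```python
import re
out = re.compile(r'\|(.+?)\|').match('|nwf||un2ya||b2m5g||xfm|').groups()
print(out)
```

('nwf',)

A non-greedy quantifier consumes as few characters as it can — just enough that the remainder of the pattern still matches from where it stops; whatever follows it matches normally.
`match` is anchored at position 0; if the pattern doesn't fit there, it returns None.
The match spans [0:5] → '|nwf|'.
Captured: group 1 = 'nwf'.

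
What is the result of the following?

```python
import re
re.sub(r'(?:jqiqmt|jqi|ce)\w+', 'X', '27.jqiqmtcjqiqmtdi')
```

Matches: at [3:18] → 'jqiqmtcjqiqmtdi'.
Each match is replaced by 'X'.

'27.X'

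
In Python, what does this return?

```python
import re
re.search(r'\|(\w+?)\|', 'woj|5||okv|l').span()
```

The match spans [3:6] → '|5|'.

(3, 6)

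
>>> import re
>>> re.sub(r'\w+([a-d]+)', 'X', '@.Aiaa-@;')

Pattern: one or more of a word character; then one or more of a character in [a-d] (captured).
Matches: at [2:6] → 'Aiaa'.
Every occurrence is swapped for 'X'.

'@.X-@;'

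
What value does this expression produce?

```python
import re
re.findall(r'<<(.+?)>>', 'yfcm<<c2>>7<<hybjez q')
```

['c2']

With a single group, `findall` returns only what that group captured — 1 item.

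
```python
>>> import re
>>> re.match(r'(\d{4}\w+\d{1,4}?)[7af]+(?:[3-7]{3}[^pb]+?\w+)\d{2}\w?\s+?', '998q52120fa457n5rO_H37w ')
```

None

`match` is anchored at position 0; if the pattern doesn't fit there, it returns None.
Here the pattern fails at index 0, so the call returns None.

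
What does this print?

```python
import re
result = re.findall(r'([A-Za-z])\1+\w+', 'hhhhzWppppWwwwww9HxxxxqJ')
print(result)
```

['h']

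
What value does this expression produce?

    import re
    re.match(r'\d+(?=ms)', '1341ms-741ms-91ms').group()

The `(?=…)`/`(?<=…)` assertion just peeks at neighbouring text; it doesn't advance the match position.
`re.match` won't scan ahead — the pattern has to work from the very first character.
The match spans [0:4] → '1341'.

'1341'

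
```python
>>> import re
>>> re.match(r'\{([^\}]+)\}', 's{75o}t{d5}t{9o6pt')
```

None

With `match`, the pattern is implicitly anchored at the beginning.
Here position 0 doesn't satisfy it, so the call returns None.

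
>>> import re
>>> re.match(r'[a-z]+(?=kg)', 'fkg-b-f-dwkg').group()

'f'

`re.match` only tries the pattern at the start of the string.
The match spans [0:1] → 'f'.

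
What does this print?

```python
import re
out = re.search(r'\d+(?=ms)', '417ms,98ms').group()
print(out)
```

The `(?=…)`/`(?<=…)` assertion just peeks at neighbouring text; it doesn't advance the match position.
Unlike `match`, `search` isn't anchored — it looks for the pattern anywhere in the string.
The match spans [0:3] → '417'.

417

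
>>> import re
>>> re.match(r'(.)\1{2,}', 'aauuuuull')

None

`\1` has to match the exact text group 1 already captured.
`match` is anchored at position 0; if the pattern doesn't fit there, it returns None.
Here the pattern fails at index 0, so the call returns None.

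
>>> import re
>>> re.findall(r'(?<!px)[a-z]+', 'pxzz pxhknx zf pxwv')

The negative lookahead/lookbehind blocks any match where the forbidden context is present.
Scanning left to right: at [0:4] → 'pxzz'; at [5:11] → 'pxhknx'; at [12:14] → 'zf'; at [15:19] → 'pxwv'.
With no groups in the pattern, `findall` gives back each whole match — 4 here.

['pxzz', 'pxhknx', 'zf', 'pxwv']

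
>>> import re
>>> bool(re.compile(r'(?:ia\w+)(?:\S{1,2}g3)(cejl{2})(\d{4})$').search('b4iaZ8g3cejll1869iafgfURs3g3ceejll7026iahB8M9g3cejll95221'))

False

Here nothing in the string fits, so the call returns None, and `bool(None)` is False.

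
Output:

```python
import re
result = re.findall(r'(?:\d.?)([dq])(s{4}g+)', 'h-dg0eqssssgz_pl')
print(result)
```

This matches a digit, then optionally any character (non-capturing group); then one of [dq] (captured); then exactly 4 of the literal 's', then one or more of a literal 'g' (captured).
Scanning left to right: at [4:12] match '0eqssssg', groups = ('q', 'ssssg').
Multiple groups make `findall` return tuples — one 2-tuple for the one match.

[('q', 'ssssg')]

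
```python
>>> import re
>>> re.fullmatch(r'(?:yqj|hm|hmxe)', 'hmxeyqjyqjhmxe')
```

None

`fullmatch` succeeds only if the pattern covers the string from start to end.
Here there's no way to consume every character, so the call returns None.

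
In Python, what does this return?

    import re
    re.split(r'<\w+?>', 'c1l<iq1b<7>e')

Matches to split on: at [8:11] → '<7>'.
Splitting on the pattern gives 2 pieces.

['c1l<iq1b', 'e']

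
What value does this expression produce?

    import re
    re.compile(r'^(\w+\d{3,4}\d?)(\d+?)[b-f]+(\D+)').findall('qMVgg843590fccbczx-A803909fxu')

Multiple groups make `findall` return tuples — one 3-tuple for the one match.

[('qMVgg84359', '0', 'zx-A')]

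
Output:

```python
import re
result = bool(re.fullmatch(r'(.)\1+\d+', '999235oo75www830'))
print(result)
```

The backreference `\1` re-matches whatever the first group consumed, character for character.
`fullmatch` succeeds only if the pattern covers the string from start to end.
Here the string isn't matched end-to-end, so the call returns None, and `bool(None)` is False.

False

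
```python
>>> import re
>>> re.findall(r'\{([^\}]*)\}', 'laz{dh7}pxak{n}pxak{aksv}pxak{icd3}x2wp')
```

['dh7', 'n', 'aksv', 'icd3']

One capturing group, so `findall` returns just the captured substring from each match — 4 in all.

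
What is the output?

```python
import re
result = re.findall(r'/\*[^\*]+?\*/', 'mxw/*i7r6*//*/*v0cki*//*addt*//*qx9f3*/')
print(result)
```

Walking the string: at [3:11] → '/*i7r6*/'; at [13:22] → '/*v0cki*/'; at [22:30] → '/*addt*/'; at [30:39] → '/*qx9f3*/'.
Since nothing is captured, `findall` lists the 4 matched substrings directly.

['/*i7r6*/', '/*v0cki*/', '/*addt*/', '/*qx9f3*/']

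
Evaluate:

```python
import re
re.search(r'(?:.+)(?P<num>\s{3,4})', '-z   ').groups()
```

This matches one or more of any character (non-capturing group); then 3 to 4 of whitespace (captured as 'num').
`re.search` scans for the first position where the pattern succeeds.
The match spans [0:5] → '-z   '.
Captured: group 1 = '   '.

('   ',)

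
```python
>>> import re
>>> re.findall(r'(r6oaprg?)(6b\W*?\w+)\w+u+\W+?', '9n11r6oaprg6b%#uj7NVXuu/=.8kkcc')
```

[('r6oaprg', '6b%#uj7NVX')]

The pattern matches the literal 'r6o', then the literal 'apr', then optionally a literal 'g' (captured); then the literal '6b', then zero or more of a non-word character (lazy), then one or more of a word character (captured); then one or more of a word character; then one or more of a literal 'u', then one or more of a non-word character (lazy).
With 2 capturing groups, `findall` returns a 2-tuple per match.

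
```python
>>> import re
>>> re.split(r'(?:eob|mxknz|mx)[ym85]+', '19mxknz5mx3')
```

Matches to split on: at [2:9] → 'mxknz5m'.
Splitting on the pattern gives 2 pieces.

['19', 'x3']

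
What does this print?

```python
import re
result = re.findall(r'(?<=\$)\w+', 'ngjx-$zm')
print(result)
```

['zm']

Because the assertion is zero-width, the text it checks is not consumed and won't appear in the result.
With no groups in the pattern, `findall` gives back each whole match — 1 here.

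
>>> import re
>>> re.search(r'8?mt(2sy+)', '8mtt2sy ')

This matches optionally the literal '8', then the literal 'mt'; then the literal '2s', then one or more of a literal 'y' (captured).
`search` walks the string left to right and returns the first match it finds.
Here no position works, so the call returns None.

None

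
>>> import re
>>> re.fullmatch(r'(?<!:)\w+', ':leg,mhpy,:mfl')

`re.fullmatch` is like wrapping the pattern in `^…$` (in single-line mode).
Here the string isn't matched end-to-end, so the call returns None.

None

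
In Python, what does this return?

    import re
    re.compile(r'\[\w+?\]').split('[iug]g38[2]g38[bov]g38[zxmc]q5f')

['', 'g38', 'g38', 'g38', 'q5f']

Matches to split on: at [0:5] → '[iug]'; at [8:11] → '[2]'; at [14:19] → '[bov]'; at [22:28] → '[zxmc]'.
`split` removes every match and returns the 5 fragments in between.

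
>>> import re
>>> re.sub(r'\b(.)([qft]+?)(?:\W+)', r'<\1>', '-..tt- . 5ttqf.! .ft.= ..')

'-..<t><5><f>'

The replacement refers to a captured group, so each match is rewritten using its own captured text.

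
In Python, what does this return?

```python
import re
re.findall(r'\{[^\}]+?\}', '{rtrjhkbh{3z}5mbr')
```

['{rtrjhkbh{3z}']

Scanning left to right: at [0:13] → '{rtrjhkbh{3z}'.
`findall` yields the raw match text (1 of them) because the pattern has no groups.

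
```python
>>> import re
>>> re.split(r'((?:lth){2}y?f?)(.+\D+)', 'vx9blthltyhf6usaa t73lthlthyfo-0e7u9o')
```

['vx9blthltyhf6usaa t73', 'lthlthyf', 'o-0e7u9o', '']

The pattern matches the literal 'lth' repeated 2 times, then optionally the literal 'y', then optionally the literal 'f' (captured); then one or more of any character, then one or more of a non-digit (captured).
Because the pattern has a capturing group, `split` also inserts each captured text between the pieces.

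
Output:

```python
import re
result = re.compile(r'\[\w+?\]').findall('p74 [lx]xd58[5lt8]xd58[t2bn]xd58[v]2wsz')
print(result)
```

Since nothing is captured, `findall` lists the 4 matched substrings directly.

['[lx]', '[5lt8]', '[t2bn]', '[v]']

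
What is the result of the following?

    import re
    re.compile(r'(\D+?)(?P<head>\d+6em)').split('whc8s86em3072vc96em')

['whc8', 's', '86em', '3072', 'vc', '96em', '']

This matches one or more of a non-digit (lazy) (captured); then one or more of a digit, then the literal '6em' (captured as 'head').
Matches to split on: at [4:9] → 's86em'; at [13:19] → 'vc96em'.
Because the pattern has a capturing group, `split` also inserts each captured text between the pieces.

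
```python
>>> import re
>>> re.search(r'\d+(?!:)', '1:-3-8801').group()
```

The negative lookahead/lookbehind blocks any match where the forbidden context is present.
Unlike `match`, `search` isn't anchored — it looks for the pattern anywhere in the string.
The match spans [3:4] → '3'.

'3'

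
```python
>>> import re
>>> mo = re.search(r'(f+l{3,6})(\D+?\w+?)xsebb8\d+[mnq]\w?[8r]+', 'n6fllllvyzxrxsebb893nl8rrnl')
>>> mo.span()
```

(2, 25)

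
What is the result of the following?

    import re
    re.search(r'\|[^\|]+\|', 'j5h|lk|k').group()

'|lk|'

`re.search` scans for the first position where the pattern succeeds.
The match spans [3:7] → '|lk|'.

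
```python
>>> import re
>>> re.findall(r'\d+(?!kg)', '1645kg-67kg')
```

`(?!…)`/`(?<!…)` only lets a position through if the neighbouring text does NOT match; no characters are consumed.
With no groups in the pattern, `findall` gives back each whole match — 2 here.

['164', '6']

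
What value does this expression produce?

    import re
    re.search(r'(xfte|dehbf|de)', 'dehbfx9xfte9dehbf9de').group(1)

The match spans [0:5] → 'dehbf'.
Captured: group 1 = 'dehbf'.

'dehbf'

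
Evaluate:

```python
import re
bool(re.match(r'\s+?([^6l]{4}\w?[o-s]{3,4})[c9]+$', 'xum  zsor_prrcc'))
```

False

`re.match` only tries the pattern at the start of the string.
Here the pattern fails at index 0, so the call returns None, and `bool(None)` is False.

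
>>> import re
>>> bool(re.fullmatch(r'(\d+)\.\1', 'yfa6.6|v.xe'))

False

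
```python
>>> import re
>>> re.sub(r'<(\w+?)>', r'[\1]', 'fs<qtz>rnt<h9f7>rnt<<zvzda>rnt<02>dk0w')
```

'fs[qtz]rnt[h9f7]rnt<[zvzda]rnt[02]dk0w'

Matches: at [2:7] → '<qtz>'; at [10:16] → '<h9f7>'; at [20:27] → '<zvzda>'; at [30:34] → '<02>'.
`\1` in the replacement pulls in group 1's text for each match.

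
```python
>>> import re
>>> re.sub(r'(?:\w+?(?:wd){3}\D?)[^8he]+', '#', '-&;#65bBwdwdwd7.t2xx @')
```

'-&;##'

Pattern: one or more of a word character (lazy), then the literal 'wd' repeated 3 times, then optionally a non-digit (non-capturing group); then one or more of any character except [8he].
Matches: at [4:22] → '65bBwdwdwd7.t2xx @'.
Every occurrence is swapped for '#'.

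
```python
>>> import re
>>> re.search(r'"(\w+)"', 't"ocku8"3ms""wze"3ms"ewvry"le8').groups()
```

`re.search` tries every starting position until one works.
The match spans [1:8] → '"ocku8"'.
Captured: group 1 = 'ocku8'.

('ocku8',)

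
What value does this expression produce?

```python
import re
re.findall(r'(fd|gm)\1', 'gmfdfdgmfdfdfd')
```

A backreference is literal: `\1` must see the identical characters the first group matched.
Matches: at [2:6] match 'fdfd', group 1 = 'fd'; at [8:12] match 'fdfd', group 1 = 'fd'.
With a single group, `findall` returns only what that group captured — 2 items.

['fd', 'fd']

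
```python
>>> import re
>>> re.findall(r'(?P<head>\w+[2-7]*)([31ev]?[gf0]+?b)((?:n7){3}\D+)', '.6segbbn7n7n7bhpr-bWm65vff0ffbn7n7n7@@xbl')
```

Pattern: one or more of a word character, then zero or more of a character in [2-7] (captured as 'head'); then optionally one of [31ev], then one or more of one of [gf0] (lazy), then the literal 'b' (captured); then the literal 'n7' repeated 3 times, then one or more of a non-digit (captured).
Scanning left to right: at [18:41] match 'bWm65vff0ffbn7n7n7@@xbl', groups = ('bWm65vff0f', 'fb', 'n7n7n7@@xbl').
`findall` packs the 3 group values into a tuple for every match.

[('bWm65vff0f', 'fb', 'n7n7n7@@xbl')]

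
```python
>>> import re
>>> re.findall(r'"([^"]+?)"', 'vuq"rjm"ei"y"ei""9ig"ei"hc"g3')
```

Because there's exactly one group, `findall` drops the full match and keeps group 1 from each hit.

['rjm', 'y', '9ig', 'hc']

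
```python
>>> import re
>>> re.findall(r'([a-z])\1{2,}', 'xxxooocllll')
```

`\1` has to match the exact text group 1 already captured.
Matches: at [0:3] match 'xxx', group 1 = 'x'; at [3:6] match 'ooo', group 1 = 'o'; at [7:11] match 'llll', group 1 = 'l'.
Because there's exactly one group, `findall` drops the full match and keeps group 1 from each hit.

['x', 'o', 'l']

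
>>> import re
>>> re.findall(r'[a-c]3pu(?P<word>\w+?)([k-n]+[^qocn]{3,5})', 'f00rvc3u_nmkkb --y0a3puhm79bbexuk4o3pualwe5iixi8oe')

[('h', 'm79bbe')]

Pattern: a character in [a-c], then the literal '3pu'; then one or more of a word character (lazy) (captured as 'word'); then one or more of a character in [k-n], then 3 to 5 of any character except [qocn] (captured).
Scanning left to right: at [19:30] match 'a3puhm79bbe', groups = ('h', 'm79bbe').
`findall` packs the 2 group values into a tuple for every match.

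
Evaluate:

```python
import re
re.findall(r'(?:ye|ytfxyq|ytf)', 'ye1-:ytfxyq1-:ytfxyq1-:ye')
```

['ye', 'ytfxyq', 'ytfxyq', 'ye']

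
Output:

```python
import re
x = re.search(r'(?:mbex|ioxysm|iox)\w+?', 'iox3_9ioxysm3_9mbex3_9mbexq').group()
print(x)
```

iox3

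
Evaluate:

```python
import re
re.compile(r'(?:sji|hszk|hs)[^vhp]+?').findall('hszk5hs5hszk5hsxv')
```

['hszk5', 'hs5', 'hszk5', 'hsx']

The regex engine tests alternatives in the order written; an earlier branch that matches wins even if a later one would match more.
Matches: at [0:5] → 'hszk5'; at [5:8] → 'hs5'; at [8:13] → 'hszk5'; at [13:16] → 'hsx'.
With no groups in the pattern, `findall` gives back each whole match — 4 here.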